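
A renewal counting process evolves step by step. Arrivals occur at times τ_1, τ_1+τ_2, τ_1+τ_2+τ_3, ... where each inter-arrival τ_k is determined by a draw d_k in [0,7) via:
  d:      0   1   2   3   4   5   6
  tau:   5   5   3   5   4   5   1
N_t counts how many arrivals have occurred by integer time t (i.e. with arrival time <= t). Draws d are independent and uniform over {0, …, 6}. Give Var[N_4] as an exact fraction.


2228456/5764801

Inter-arrival values over d=0..6: [5, 5, 3, 5, 4, 5, 1]
Each d has probability 1/7, so the pmf of τ is: f(1) = 1/7, f(3) = 1/7, f(4) = 1/7, f(5) = 4/7
Let p_n(j) = P(N_n = j), with p_0 = [1]. Condition on τ_1: p_n(0) = P(τ > n), and for j >= 1, p_n(j) = Σ_{k<=n} f(k)·p_{n−k}(j−1)
p_1 = [6/7, 1/7]  (j = 0..1)
p_2 = [6/7, 6/49, 1/49]  (j = 0..2)
p_3 = [5/7, 13/49, 6/343, 1/343]  (j = 0..3)
p_4 = [4/7, 18/49, 20/343, 6/2401, 1/2401]  (j = 0..4)
E[N_4] = Σ j·p_4(j) = 1184/2401;  E[N_4²] = Σ j²·p_4(j) = 216/343
Var[N_4] = 216/343 − (1184/2401)² = 2228456/5764801


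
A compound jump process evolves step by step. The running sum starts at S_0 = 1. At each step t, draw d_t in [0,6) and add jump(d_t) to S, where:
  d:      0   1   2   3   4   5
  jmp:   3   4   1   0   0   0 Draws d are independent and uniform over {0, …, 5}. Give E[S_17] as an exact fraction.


71/3

Outcome values over d=0..5: [3, 4, 1, 0, 0, 0]
Σy = 8, Σy² = 26, M = 6
μ = 8/6 = 4/3,  σ² = 26/6 − (4/3)² = 23/9
E[S_17] = 1 + 17·(4/3) = 71/3


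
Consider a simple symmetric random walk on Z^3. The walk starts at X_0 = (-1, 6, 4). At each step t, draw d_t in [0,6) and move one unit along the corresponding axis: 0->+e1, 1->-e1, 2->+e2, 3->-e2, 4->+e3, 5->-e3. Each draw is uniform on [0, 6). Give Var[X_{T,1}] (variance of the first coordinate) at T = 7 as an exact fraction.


7/3

Outcome values over d=0..5: [1, -1, 0, 0, 0, 0]
Σy = 0, Σy² = 2, M = 6
μ = 0/6 = 0,  σ² = 2/6 − (0)² = 1/3
Independent increments: Var[X_7] = 7·σ² = 7·(1/3) = 7/3


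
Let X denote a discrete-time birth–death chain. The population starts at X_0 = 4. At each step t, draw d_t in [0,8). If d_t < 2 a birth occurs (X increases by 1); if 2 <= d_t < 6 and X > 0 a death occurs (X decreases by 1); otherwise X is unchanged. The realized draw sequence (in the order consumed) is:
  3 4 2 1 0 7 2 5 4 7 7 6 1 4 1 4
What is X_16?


t=0: X=4, d=3 → death, X_1=3
t=1: X=3, d=4 → death, X_2=2
t=2: X=2, d=2 → death, X_3=1
t=3: X=1, d=1 → birth, X_4=2
t=4: X=2, d=0 → birth, X_5=3
t=5: X=3, d=7 → hold, X_6=3
t=6: X=3, d=2 → death, X_7=2
t=7: X=2, d=5 → death, X_8=1
t=8: X=1, d=4 → death, X_9=0
t=9: X=0, d=7 → hold, X_10=0
t=10: X=0, d=7 → hold, X_11=0
t=11: X=0, d=6 → hold, X_12=0
t=12: X=0, d=1 → birth, X_13=1
t=13: X=1, d=4 → death, X_14=0
t=14: X=0, d=1 → birth, X_15=1
t=15: X=1, d=4 → death, X_16=0

0


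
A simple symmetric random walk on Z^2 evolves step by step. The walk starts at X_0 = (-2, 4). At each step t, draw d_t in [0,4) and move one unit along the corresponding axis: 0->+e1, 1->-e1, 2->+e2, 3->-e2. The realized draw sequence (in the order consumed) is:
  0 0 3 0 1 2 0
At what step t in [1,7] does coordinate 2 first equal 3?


3

t=0: X=(-2, 4), d=0 → +e1, X_1=(-1, 4)
t=1: X=(-1, 4), d=0 → +e1, X_2=(0, 4)
t=2: X=(0, 4), d=3 → -e2, X_3=(0, 3)
t=3: X=(0, 3), d=0 → +e1, X_4=(1, 3)
t=4: X=(1, 3), d=1 → -e1, X_5=(0, 3)
t=5: X=(0, 3), d=2 → +e2, X_6=(0, 4)
t=6: X=(0, 4), d=0 → +e1, X_7=(1, 4)


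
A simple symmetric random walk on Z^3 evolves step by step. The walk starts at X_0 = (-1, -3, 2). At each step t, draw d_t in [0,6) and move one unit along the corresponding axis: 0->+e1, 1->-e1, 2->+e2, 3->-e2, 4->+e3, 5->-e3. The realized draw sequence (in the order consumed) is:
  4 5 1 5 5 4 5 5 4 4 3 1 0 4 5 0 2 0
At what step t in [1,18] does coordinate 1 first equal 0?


t=0: X=(-1, -3, 2), d=4 → +e3, X_1=(-1, -3, 3)
t=1: X=(-1, -3, 3), d=5 → -e3, X_2=(-1, -3, 2)
t=2: X=(-1, -3, 2), d=1 → -e1, X_3=(-2, -3, 2)
t=3: X=(-2, -3, 2), d=5 → -e3, X_4=(-2, -3, 1)
t=4: X=(-2, -3, 1), d=5 → -e3, X_5=(-2, -3, 0)
t=5: X=(-2, -3, 0), d=4 → +e3, X_6=(-2, -3, 1)
t=6: X=(-2, -3, 1), d=5 → -e3, X_7=(-2, -3, 0)
t=7: X=(-2, -3, 0), d=5 → -e3, X_8=(-2, -3, -1)
t=8: X=(-2, -3, -1), d=4 → +e3, X_9=(-2, -3, 0)
t=9: X=(-2, -3, 0), d=4 → +e3, X_10=(-2, -3, 1)
t=10: X=(-2, -3, 1), d=3 → -e2, X_11=(-2, -4, 1)
t=11: X=(-2, -4, 1), d=1 → -e1, X_12=(-3, -4, 1)
t=12: X=(-3, -4, 1), d=0 → +e1, X_13=(-2, -4, 1)
t=13: X=(-2, -4, 1), d=4 → +e3, X_14=(-2, -4, 2)
t=14: X=(-2, -4, 2), d=5 → -e3, X_15=(-2, -4, 1)
t=15: X=(-2, -4, 1), d=0 → +e1, X_16=(-1, -4, 1)
t=16: X=(-1, -4, 1), d=2 → +e2, X_17=(-1, -3, 1)
t=17: X=(-1, -3, 1), d=0 → +e1, X_18=(0, -3, 1)

18


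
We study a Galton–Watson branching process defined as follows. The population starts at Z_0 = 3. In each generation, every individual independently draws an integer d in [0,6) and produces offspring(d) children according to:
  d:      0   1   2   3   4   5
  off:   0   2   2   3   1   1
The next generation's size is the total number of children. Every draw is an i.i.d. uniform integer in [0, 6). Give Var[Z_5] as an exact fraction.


188001/1024

Outcome values over d=0..5: [0, 2, 2, 3, 1, 1]
Σy = 9, Σy² = 19, M = 6
μ = 9/6 = 3/2,  σ² = 19/6 − (3/2)² = 11/12
V_0 = 0, E_0 = 3
V_1 = 11/12·E_0 + (3/2)²·V_0 = 11/4;  E_1 = 9/2
V_2 = 11/12·E_1 + (3/2)²·V_1 = 165/16;  E_2 = 27/4
V_3 = 11/12·E_2 + (3/2)²·V_2 = 1881/64;  E_3 = 81/8
V_4 = 11/12·E_3 + (3/2)²·V_3 = 19305/256;  E_4 = 243/16
V_5 = 11/12·E_4 + (3/2)²·V_4 = 188001/1024;  E_5 = 729/32


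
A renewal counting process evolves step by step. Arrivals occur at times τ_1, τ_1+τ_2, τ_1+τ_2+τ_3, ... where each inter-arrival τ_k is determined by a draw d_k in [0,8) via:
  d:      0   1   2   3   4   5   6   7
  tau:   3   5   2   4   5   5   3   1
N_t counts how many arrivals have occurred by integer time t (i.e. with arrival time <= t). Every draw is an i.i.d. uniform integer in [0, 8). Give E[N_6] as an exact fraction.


Inter-arrival values over d=0..7: [3, 5, 2, 4, 5, 5, 3, 1]
Each d has probability 1/8, so the pmf of τ is: f(1) = 1/8, f(2) = 1/8, f(3) = 1/4, f(4) = 1/8, f(5) = 3/8
Renewal equation for m(n) = E[N_n]: condition on τ_1 = k (if k <= n, one arrival plus a fresh copy on the remaining n−k steps): m(n) = F(n) + Σ_{k<=n} f(k)·m(n−k), where F(n) = P(τ <= n) and m(0) = 0
m(1) = F(1) = 1/8
m(2) = F(2) + f(1)·m(1) = 1/4 + 1/8·1/8 = 17/64
m(3) = F(3) + f(1)·m(2) + f(2)·m(1) = 1/2 + 1/8·17/64 + 1/8·1/8 = 281/512
m(4) = F(4) + f(1)·m(3) + f(2)·m(2) + f(3)·m(1) = 5/8 + 1/8·281/512 + 1/8·17/64 + 1/4·1/8 = 3105/4096
m(5) = F(5) + f(1)·m(4) + f(2)·m(3) + f(3)·m(2) + f(4)·m(1) = 1 + 1/8·3105/4096 + 1/8·281/512 + 1/4·17/64 + 1/8·1/8 = 40809/32768
m(6) = F(6) + f(1)·m(5) + f(2)·m(4) + f(3)·m(3) + f(4)·m(2) + f(5)·m(1) = 1 + 1/8·40809/32768 + 1/8·3105/4096 + 1/4·281/512 + 1/8·17/64 + 3/8·1/8 = 384753/262144
E[N_6] = m(6) = 384753/262144

384753/262144


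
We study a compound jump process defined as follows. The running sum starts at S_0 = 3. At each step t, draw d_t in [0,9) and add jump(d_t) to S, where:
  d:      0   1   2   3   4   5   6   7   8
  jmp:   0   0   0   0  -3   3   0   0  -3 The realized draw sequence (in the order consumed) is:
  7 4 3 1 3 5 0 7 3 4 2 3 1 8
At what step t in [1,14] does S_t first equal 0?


2

t=0: S=3, d=7, jump=0, S_1=3
t=1: S=3, d=4, jump=-3, S_2=0
t=2: S=0, d=3, jump=0, S_3=0
t=3: S=0, d=1, jump=0, S_4=0
t=4: S=0, d=3, jump=0, S_5=0
t=5: S=0, d=5, jump=3, S_6=3
t=6: S=3, d=0, jump=0, S_7=3
t=7: S=3, d=7, jump=0, S_8=3
t=8: S=3, d=3, jump=0, S_9=3
t=9: S=3, d=4, jump=-3, S_10=0
t=10: S=0, d=2, jump=0, S_11=0
t=11: S=0, d=3, jump=0, S_12=0
t=12: S=0, d=1, jump=0, S_13=0
t=13: S=0, d=8, jump=-3, S_14=-3


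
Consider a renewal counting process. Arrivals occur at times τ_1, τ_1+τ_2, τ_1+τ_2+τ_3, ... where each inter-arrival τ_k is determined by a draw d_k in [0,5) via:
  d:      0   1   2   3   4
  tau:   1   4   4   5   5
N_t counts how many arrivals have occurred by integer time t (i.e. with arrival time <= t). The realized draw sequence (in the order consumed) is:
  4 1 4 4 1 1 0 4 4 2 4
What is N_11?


2

draw d_1=4: τ_1=5, arrival time A_1=5
draw d_2=1: τ_2=4, arrival time A_2=9
draw d_3=4: τ_3=5, arrival time A_3=14
draw d_4=4: τ_4=5, arrival time A_4=19
draw d_5=1: τ_5=4, arrival time A_5=23
draw d_6=1: τ_6=4, arrival time A_6=27
draw d_7=0: τ_7=1, arrival time A_7=28
draw d_8=4: τ_8=5, arrival time A_8=33
draw d_9=4: τ_9=5, arrival time A_9=38
draw d_10=2: τ_10=4, arrival time A_10=42
draw d_11=4: τ_11=5, arrival time A_11=47
N_t over t=0..11: 0:0 1:0 2:0 3:0 4:0 5:1 6:1 7:1 8:1 9:2 10:2 11:2


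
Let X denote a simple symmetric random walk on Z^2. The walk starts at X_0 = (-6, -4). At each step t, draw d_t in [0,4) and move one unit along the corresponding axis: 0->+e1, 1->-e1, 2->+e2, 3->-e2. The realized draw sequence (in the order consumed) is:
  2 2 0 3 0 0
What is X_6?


t=0: X=(-6, -4), d=2 → +e2, X_1=(-6, -3)
t=1: X=(-6, -3), d=2 → +e2, X_2=(-6, -2)
t=2: X=(-6, -2), d=0 → +e1, X_3=(-5, -2)
t=3: X=(-5, -2), d=3 → -e2, X_4=(-5, -3)
t=4: X=(-5, -3), d=0 → +e1, X_5=(-4, -3)
t=5: X=(-4, -3), d=0 → +e1, X_6=(-3, -3)

(-3, -3)


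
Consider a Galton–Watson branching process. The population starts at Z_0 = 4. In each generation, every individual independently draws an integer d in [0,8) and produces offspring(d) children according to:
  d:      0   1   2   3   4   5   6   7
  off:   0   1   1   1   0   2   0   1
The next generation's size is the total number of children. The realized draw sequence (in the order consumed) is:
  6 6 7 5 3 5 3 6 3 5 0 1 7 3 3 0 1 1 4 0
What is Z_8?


gen 0: Z_0=4, draws=[6, 6, 7, 5], offspring=[0, 0, 1, 2], Z_1=3
gen 1: Z_1=3, draws=[3, 5, 3], offspring=[1, 2, 1], Z_2=4
gen 2: Z_2=4, draws=[6, 3, 5, 0], offspring=[0, 1, 2, 0], Z_3=3
gen 3: Z_3=3, draws=[1, 7, 3], offspring=[1, 1, 1], Z_4=3
gen 4: Z_4=3, draws=[3, 0, 1], offspring=[1, 0, 1], Z_5=2
gen 5: Z_5=2, draws=[1, 4], offspring=[1, 0], Z_6=1
gen 6: Z_6=1, draws=[0], offspring=[0], Z_7=0
gen 7: Z_7=0, draws=[], offspring=[], Z_8=0

0


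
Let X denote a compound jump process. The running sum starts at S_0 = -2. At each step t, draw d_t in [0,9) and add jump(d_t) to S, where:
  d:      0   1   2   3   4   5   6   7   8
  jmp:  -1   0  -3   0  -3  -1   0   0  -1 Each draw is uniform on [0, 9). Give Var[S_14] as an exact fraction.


Outcome values over d=0..8: [-1, 0, -3, 0, -3, -1, 0, 0, -1]
Σy = -9, Σy² = 21, M = 9
μ = -9/9 = -1,  σ² = 21/9 − (-1)² = 4/3
Independent increments: Var[S_14] = 14·σ² = 14·(4/3) = 56/3

56/3


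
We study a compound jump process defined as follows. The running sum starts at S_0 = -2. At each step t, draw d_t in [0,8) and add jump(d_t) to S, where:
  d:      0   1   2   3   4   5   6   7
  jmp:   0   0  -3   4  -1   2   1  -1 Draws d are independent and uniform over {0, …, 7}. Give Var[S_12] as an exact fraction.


Outcome values over d=0..7: [0, 0, -3, 4, -1, 2, 1, -1]
Σy = 2, Σy² = 32, M = 8
μ = 2/8 = 1/4,  σ² = 32/8 − (1/4)² = 63/16
Independent increments: Var[S_12] = 12·σ² = 12·(63/16) = 189/4

189/4


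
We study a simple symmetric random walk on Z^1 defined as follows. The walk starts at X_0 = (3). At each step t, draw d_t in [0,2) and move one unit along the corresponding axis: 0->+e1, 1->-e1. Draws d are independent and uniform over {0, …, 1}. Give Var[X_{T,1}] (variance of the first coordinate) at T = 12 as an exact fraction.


12

Outcome values over d=0..1: [1, -1]
Σy = 0, Σy² = 2, M = 2
μ = 0/2 = 0,  σ² = 2/2 − (0)² = 1
Independent increments: Var[X_12] = 12·σ² = 12·(1) = 12


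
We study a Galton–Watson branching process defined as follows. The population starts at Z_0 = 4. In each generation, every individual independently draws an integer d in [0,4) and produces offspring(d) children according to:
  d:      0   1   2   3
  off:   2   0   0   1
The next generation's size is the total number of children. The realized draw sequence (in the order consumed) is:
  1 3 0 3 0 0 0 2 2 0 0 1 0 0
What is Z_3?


8

gen 0: Z_0=4, draws=[1, 3, 0, 3], offspring=[0, 1, 2, 1], Z_1=4
gen 1: Z_1=4, draws=[0, 0, 0, 2], offspring=[2, 2, 2, 0], Z_2=6
gen 2: Z_2=6, draws=[2, 0, 0, 1, 0, 0], offspring=[0, 2, 2, 0, 2, 2], Z_3=8


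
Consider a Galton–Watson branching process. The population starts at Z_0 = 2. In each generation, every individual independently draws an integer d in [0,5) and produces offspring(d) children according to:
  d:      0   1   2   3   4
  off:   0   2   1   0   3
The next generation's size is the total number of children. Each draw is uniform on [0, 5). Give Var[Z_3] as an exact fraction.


Outcome values over d=0..4: [0, 2, 1, 0, 3]
Σy = 6, Σy² = 14, M = 5
μ = 6/5 = 6/5,  σ² = 14/5 − (6/5)² = 34/25
V_0 = 0, E_0 = 2
V_1 = 34/25·E_0 + (6/5)²·V_0 = 68/25;  E_1 = 12/5
V_2 = 34/25·E_1 + (6/5)²·V_1 = 4488/625;  E_2 = 72/25
V_3 = 34/25·E_2 + (6/5)²·V_2 = 222768/15625;  E_3 = 432/125

222768/15625


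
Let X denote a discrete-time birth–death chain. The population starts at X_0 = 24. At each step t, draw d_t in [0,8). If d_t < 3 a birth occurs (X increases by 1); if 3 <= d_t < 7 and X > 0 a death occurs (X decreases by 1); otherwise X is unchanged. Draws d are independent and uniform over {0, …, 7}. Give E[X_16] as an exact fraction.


22

X can drop by at most 1 per step and X_0 = 24 > T = 16, so X_t >= 24 − t >= 8 > 0 for every t <= 16: the floor at 0 (the 'and X > 0' condition) never binds. Hence X_16 = X_0 + Σ_{t<16} Y_t with i.i.d. increments Y_t = y(d_t) ∈ {+1, −1, 0}.
Outcome values over d=0..7: [1, 1, 1, -1, -1, -1, -1, 0]
Σy = -1, Σy² = 7, M = 8
μ = -1/8 = -1/8,  σ² = 7/8 − (-1/8)² = 55/64
E[X_16] = 24 + 16·(-1/8) = 22


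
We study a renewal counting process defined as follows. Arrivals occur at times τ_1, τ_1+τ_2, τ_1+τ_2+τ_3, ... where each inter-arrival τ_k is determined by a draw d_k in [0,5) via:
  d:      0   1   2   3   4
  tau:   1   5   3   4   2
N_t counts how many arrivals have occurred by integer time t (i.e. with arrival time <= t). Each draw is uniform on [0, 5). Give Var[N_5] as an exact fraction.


4333824/9765625

Inter-arrival values over d=0..4: [1, 5, 3, 4, 2]
Each d has probability 1/5, so the pmf of τ is: f(1) = 1/5, f(2) = 1/5, f(3) = 1/5, f(4) = 1/5, f(5) = 1/5
Let p_n(j) = P(N_n = j), with p_0 = [1]. Condition on τ_1: p_n(0) = P(τ > n), and for j >= 1, p_n(j) = Σ_{k<=n} f(k)·p_{n−k}(j−1)
p_1 = [4/5, 1/5]  (j = 0..1)
p_2 = [3/5, 9/25, 1/25]  (j = 0..2)
p_3 = [2/5, 12/25, 14/125, 1/125]  (j = 0..3)
p_4 = [1/5, 14/25, 26/125, 19/625, 1/625]  (j = 0..4)
p_5 = [0, 3/5, 8/25, 9/125, 24/3125, 1/3125]  (j = 0..5)
E[N_5] = Σ j·p_5(j) = 4651/3125;  E[N_5²] = Σ j²·p_5(j) = 8309/3125
Var[N_5] = 8309/3125 − (4651/3125)² = 4333824/9765625


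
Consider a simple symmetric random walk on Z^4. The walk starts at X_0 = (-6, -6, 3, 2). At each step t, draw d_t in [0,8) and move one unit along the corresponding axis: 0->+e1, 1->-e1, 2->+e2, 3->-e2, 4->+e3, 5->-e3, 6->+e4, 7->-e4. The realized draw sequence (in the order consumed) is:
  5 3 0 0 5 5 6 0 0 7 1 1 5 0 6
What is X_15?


(-3, -7, -1, 3)

t=0: X=(-6, -6, 3, 2), d=5 → -e3, X_1=(-6, -6, 2, 2)
t=1: X=(-6, -6, 2, 2), d=3 → -e2, X_2=(-6, -7, 2, 2)
t=2: X=(-6, -7, 2, 2), d=0 → +e1, X_3=(-5, -7, 2, 2)
t=3: X=(-5, -7, 2, 2), d=0 → +e1, X_4=(-4, -7, 2, 2)
t=4: X=(-4, -7, 2, 2), d=5 → -e3, X_5=(-4, -7, 1, 2)
t=5: X=(-4, -7, 1, 2), d=5 → -e3, X_6=(-4, -7, 0, 2)
t=6: X=(-4, -7, 0, 2), d=6 → +e4, X_7=(-4, -7, 0, 3)
t=7: X=(-4, -7, 0, 3), d=0 → +e1, X_8=(-3, -7, 0, 3)
t=8: X=(-3, -7, 0, 3), d=0 → +e1, X_9=(-2, -7, 0, 3)
t=9: X=(-2, -7, 0, 3), d=7 → -e4, X_10=(-2, -7, 0, 2)
t=10: X=(-2, -7, 0, 2), d=1 → -e1, X_11=(-3, -7, 0, 2)
t=11: X=(-3, -7, 0, 2), d=1 → -e1, X_12=(-4, -7, 0, 2)
t=12: X=(-4, -7, 0, 2), d=5 → -e3, X_13=(-4, -7, -1, 2)
t=13: X=(-4, -7, -1, 2), d=0 → +e1, X_14=(-3, -7, -1, 2)
t=14: X=(-3, -7, -1, 2), d=6 → +e4, X_15=(-3, -7, -1, 3)


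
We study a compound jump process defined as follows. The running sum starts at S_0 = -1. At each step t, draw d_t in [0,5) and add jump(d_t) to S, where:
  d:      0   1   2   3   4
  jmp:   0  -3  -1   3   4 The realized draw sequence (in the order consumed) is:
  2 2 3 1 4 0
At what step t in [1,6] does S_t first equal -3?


2

t=0: S=-1, d=2, jump=-1, S_1=-2
t=1: S=-2, d=2, jump=-1, S_2=-3
t=2: S=-3, d=3, jump=3, S_3=0
t=3: S=0, d=1, jump=-3, S_4=-3
t=4: S=-3, d=4, jump=4, S_5=1
t=5: S=1, d=0, jump=0, S_6=1


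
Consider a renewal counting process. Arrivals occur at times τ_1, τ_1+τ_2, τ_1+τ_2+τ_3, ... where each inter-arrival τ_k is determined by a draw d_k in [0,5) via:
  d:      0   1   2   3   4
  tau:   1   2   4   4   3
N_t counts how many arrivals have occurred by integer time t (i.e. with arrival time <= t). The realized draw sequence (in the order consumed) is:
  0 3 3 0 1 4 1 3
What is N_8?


draw d_1=0: τ_1=1, arrival time A_1=1
draw d_2=3: τ_2=4, arrival time A_2=5
draw d_3=3: τ_3=4, arrival time A_3=9
draw d_4=0: τ_4=1, arrival time A_4=10
draw d_5=1: τ_5=2, arrival time A_5=12
draw d_6=4: τ_6=3, arrival time A_6=15
draw d_7=1: τ_7=2, arrival time A_7=17
draw d_8=3: τ_8=4, arrival time A_8=21
N_t over t=0..8: 0:0 1:1 2:1 3:1 4:1 5:2 6:2 7:2 8:2

2


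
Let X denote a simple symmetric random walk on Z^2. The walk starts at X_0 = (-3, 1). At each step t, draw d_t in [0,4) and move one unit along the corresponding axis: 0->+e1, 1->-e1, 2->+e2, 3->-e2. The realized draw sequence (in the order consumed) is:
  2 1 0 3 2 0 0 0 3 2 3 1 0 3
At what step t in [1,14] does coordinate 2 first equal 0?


14

t=0: X=(-3, 1), d=2 → +e2, X_1=(-3, 2)
t=1: X=(-3, 2), d=1 → -e1, X_2=(-4, 2)
t=2: X=(-4, 2), d=0 → +e1, X_3=(-3, 2)
t=3: X=(-3, 2), d=3 → -e2, X_4=(-3, 1)
t=4: X=(-3, 1), d=2 → +e2, X_5=(-3, 2)
t=5: X=(-3, 2), d=0 → +e1, X_6=(-2, 2)
t=6: X=(-2, 2), d=0 → +e1, X_7=(-1, 2)
t=7: X=(-1, 2), d=0 → +e1, X_8=(0, 2)
t=8: X=(0, 2), d=3 → -e2, X_9=(0, 1)
t=9: X=(0, 1), d=2 → +e2, X_10=(0, 2)
t=10: X=(0, 2), d=3 → -e2, X_11=(0, 1)
t=11: X=(0, 1), d=1 → -e1, X_12=(-1, 1)
t=12: X=(-1, 1), d=0 → +e1, X_13=(0, 1)
t=13: X=(0, 1), d=3 → -e2, X_14=(0, 0)


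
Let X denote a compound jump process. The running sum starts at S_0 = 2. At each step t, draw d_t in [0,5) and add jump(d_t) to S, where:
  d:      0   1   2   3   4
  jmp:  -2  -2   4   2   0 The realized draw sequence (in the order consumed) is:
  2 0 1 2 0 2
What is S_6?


t=0: S=2, d=2, jump=4, S_1=6
t=1: S=6, d=0, jump=-2, S_2=4
t=2: S=4, d=1, jump=-2, S_3=2
t=3: S=2, d=2, jump=4, S_4=6
t=4: S=6, d=0, jump=-2, S_5=4
t=5: S=4, d=2, jump=4, S_6=8

8


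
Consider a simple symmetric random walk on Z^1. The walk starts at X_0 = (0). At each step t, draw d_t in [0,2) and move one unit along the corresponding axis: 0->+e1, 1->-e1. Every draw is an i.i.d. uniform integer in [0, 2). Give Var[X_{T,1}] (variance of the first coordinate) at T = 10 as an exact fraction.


Outcome values over d=0..1: [1, -1]
Σy = 0, Σy² = 2, M = 2
μ = 0/2 = 0,  σ² = 2/2 − (0)² = 1
Independent increments: Var[X_10] = 10·σ² = 10·(1) = 10

10


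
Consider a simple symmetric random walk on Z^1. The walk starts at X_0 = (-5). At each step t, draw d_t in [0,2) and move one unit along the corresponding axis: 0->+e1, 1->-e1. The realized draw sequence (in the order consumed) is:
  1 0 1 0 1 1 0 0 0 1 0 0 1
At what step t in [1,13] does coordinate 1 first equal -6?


t=0: X=(-5), d=1 → -e1, X_1=(-6)
t=1: X=(-6), d=0 → +e1, X_2=(-5)
t=2: X=(-5), d=1 → -e1, X_3=(-6)
t=3: X=(-6), d=0 → +e1, X_4=(-5)
t=4: X=(-5), d=1 → -e1, X_5=(-6)
t=5: X=(-6), d=1 → -e1, X_6=(-7)
t=6: X=(-7), d=0 → +e1, X_7=(-6)
t=7: X=(-6), d=0 → +e1, X_8=(-5)
t=8: X=(-5), d=0 → +e1, X_9=(-4)
t=9: X=(-4), d=1 → -e1, X_10=(-5)
t=10: X=(-5), d=0 → +e1, X_11=(-4)
t=11: X=(-4), d=0 → +e1, X_12=(-3)
t=12: X=(-3), d=1 → -e1, X_13=(-4)

1


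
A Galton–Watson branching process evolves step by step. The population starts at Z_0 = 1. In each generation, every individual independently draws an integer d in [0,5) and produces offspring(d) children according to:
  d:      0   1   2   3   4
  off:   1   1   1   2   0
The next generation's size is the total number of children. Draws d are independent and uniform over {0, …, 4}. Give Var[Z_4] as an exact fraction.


Outcome values over d=0..4: [1, 1, 1, 2, 0]
Σy = 5, Σy² = 7, M = 5
μ = 5/5 = 1,  σ² = 7/5 − (1)² = 2/5
V_0 = 0, E_0 = 1
V_1 = 2/5·E_0 + (1)²·V_0 = 2/5;  E_1 = 1
V_2 = 2/5·E_1 + (1)²·V_1 = 4/5;  E_2 = 1
V_3 = 2/5·E_2 + (1)²·V_2 = 6/5;  E_3 = 1
V_4 = 2/5·E_3 + (1)²·V_3 = 8/5;  E_4 = 1

8/5


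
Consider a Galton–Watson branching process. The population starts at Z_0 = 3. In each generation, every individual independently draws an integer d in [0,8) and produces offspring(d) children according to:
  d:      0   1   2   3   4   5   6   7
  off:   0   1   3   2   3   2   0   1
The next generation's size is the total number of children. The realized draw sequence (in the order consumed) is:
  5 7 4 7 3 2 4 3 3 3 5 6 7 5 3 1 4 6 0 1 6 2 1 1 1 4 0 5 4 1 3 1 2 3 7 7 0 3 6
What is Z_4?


gen 0: Z_0=3, draws=[5, 7, 4], offspring=[2, 1, 3], Z_1=6
gen 1: Z_1=6, draws=[7, 3, 2, 4, 3, 3], offspring=[1, 2, 3, 3, 2, 2], Z_2=13
gen 2: Z_2=13, draws=[3, 5, 6, 7, 5, 3, 1, 4, 6, 0, 1, 6, 2], offspring=[2, 2, 0, 1, 2, 2, 1, 3, 0, 0, 1, 0, 3], Z_3=17
gen 3: Z_3=17, draws=[1, 1, 1, 4, 0, 5, 4, 1, 3, 1, 2, 3, 7, 7, 0, 3, 6], offspring=[1, 1, 1, 3, 0, 2, 3, 1, 2, 1, 3, 2, 1, 1, 0, 2, 0], Z_4=24

24


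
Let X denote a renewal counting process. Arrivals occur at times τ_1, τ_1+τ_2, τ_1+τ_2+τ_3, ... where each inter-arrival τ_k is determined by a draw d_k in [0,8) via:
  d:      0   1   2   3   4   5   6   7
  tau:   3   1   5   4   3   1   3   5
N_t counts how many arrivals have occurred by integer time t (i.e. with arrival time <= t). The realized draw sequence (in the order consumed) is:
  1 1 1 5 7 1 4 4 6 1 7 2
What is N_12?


draw d_1=1: τ_1=1, arrival time A_1=1
draw d_2=1: τ_2=1, arrival time A_2=2
draw d_3=1: τ_3=1, arrival time A_3=3
draw d_4=5: τ_4=1, arrival time A_4=4
draw d_5=7: τ_5=5, arrival time A_5=9
draw d_6=1: τ_6=1, arrival time A_6=10
draw d_7=4: τ_7=3, arrival time A_7=13
draw d_8=4: τ_8=3, arrival time A_8=16
draw d_9=6: τ_9=3, arrival time A_9=19
draw d_10=1: τ_10=1, arrival time A_10=20
draw d_11=7: τ_11=5, arrival time A_11=25
draw d_12=2: τ_12=5, arrival time A_12=30
N_t over t=0..12: 0:0 1:1 2:2 3:3 4:4 5:4 6:4 7:4 8:4 9:5 10:6 11:6 12:6

6


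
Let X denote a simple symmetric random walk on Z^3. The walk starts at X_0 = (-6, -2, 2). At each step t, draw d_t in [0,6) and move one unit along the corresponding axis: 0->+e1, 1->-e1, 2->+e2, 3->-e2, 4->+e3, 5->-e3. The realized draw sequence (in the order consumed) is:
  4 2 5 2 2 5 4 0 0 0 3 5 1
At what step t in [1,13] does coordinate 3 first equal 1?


6

t=0: X=(-6, -2, 2), d=4 → +e3, X_1=(-6, -2, 3)
t=1: X=(-6, -2, 3), d=2 → +e2, X_2=(-6, -1, 3)
t=2: X=(-6, -1, 3), d=5 → -e3, X_3=(-6, -1, 2)
t=3: X=(-6, -1, 2), d=2 → +e2, X_4=(-6, 0, 2)
t=4: X=(-6, 0, 2), d=2 → +e2, X_5=(-6, 1, 2)
t=5: X=(-6, 1, 2), d=5 → -e3, X_6=(-6, 1, 1)
t=6: X=(-6, 1, 1), d=4 → +e3, X_7=(-6, 1, 2)
t=7: X=(-6, 1, 2), d=0 → +e1, X_8=(-5, 1, 2)
t=8: X=(-5, 1, 2), d=0 → +e1, X_9=(-4, 1, 2)
t=9: X=(-4, 1, 2), d=0 → +e1, X_10=(-3, 1, 2)
t=10: X=(-3, 1, 2), d=3 → -e2, X_11=(-3, 0, 2)
t=11: X=(-3, 0, 2), d=5 → -e3, X_12=(-3, 0, 1)
t=12: X=(-3, 0, 1), d=1 → -e1, X_13=(-4, 0, 1)


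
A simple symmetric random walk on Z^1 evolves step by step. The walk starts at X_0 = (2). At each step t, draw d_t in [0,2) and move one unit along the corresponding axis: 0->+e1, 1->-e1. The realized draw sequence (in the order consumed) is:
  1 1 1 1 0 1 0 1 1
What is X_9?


t=0: X=(2), d=1 → -e1, X_1=(1)
t=1: X=(1), d=1 → -e1, X_2=(0)
t=2: X=(0), d=1 → -e1, X_3=(-1)
t=3: X=(-1), d=1 → -e1, X_4=(-2)
t=4: X=(-2), d=0 → +e1, X_5=(-1)
t=5: X=(-1), d=1 → -e1, X_6=(-2)
t=6: X=(-2), d=0 → +e1, X_7=(-1)
t=7: X=(-1), d=1 → -e1, X_8=(-2)
t=8: X=(-2), d=1 → -e1, X_9=(-3)

(-3)


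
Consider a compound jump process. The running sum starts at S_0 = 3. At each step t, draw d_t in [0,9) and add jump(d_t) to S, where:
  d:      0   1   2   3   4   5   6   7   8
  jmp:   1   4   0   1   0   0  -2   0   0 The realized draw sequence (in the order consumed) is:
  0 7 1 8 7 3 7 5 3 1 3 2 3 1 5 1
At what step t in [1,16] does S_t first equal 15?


t=0: S=3, d=0, jump=1, S_1=4
t=1: S=4, d=7, jump=0, S_2=4
t=2: S=4, d=1, jump=4, S_3=8
t=3: S=8, d=8, jump=0, S_4=8
t=4: S=8, d=7, jump=0, S_5=8
t=5: S=8, d=3, jump=1, S_6=9
t=6: S=9, d=7, jump=0, S_7=9
t=7: S=9, d=5, jump=0, S_8=9
t=8: S=9, d=3, jump=1, S_9=10
t=9: S=10, d=1, jump=4, S_10=14
t=10: S=14, d=3, jump=1, S_11=15
t=11: S=15, d=2, jump=0, S_12=15
t=12: S=15, d=3, jump=1, S_13=16
t=13: S=16, d=1, jump=4, S_14=20
t=14: S=20, d=5, jump=0, S_15=20
t=15: S=20, d=1, jump=4, S_16=24

11


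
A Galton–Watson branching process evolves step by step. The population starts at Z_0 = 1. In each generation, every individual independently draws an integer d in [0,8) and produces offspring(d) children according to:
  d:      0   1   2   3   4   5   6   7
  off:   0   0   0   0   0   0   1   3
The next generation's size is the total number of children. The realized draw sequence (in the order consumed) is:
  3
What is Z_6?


gen 0: Z_0=1, draws=[3], offspring=[0], Z_1=0
gen 1: Z_1=0, draws=[], offspring=[], Z_2=0
gen 2: Z_2=0, draws=[], offspring=[], Z_3=0
gen 3: Z_3=0, draws=[], offspring=[], Z_4=0
gen 4: Z_4=0, draws=[], offspring=[], Z_5=0
gen 5: Z_5=0, draws=[], offspring=[], Z_6=0

0


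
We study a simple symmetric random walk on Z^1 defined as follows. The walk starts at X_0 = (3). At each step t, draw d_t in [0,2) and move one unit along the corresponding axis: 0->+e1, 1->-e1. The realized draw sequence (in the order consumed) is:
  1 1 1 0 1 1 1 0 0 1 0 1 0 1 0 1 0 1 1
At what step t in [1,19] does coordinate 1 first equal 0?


3

t=0: X=(3), d=1 → -e1, X_1=(2)
t=1: X=(2), d=1 → -e1, X_2=(1)
t=2: X=(1), d=1 → -e1, X_3=(0)
t=3: X=(0), d=0 → +e1, X_4=(1)
t=4: X=(1), d=1 → -e1, X_5=(0)
t=5: X=(0), d=1 → -e1, X_6=(-1)
t=6: X=(-1), d=1 → -e1, X_7=(-2)
t=7: X=(-2), d=0 → +e1, X_8=(-1)
t=8: X=(-1), d=0 → +e1, X_9=(0)
t=9: X=(0), d=1 → -e1, X_10=(-1)
t=10: X=(-1), d=0 → +e1, X_11=(0)
t=11: X=(0), d=1 → -e1, X_12=(-1)
t=12: X=(-1), d=0 → +e1, X_13=(0)
t=13: X=(0), d=1 → -e1, X_14=(-1)
t=14: X=(-1), d=0 → +e1, X_15=(0)
t=15: X=(0), d=1 → -e1, X_16=(-1)
t=16: X=(-1), d=0 → +e1, X_17=(0)
t=17: X=(0), d=1 → -e1, X_18=(-1)
t=18: X=(-1), d=1 → -e1, X_19=(-2)


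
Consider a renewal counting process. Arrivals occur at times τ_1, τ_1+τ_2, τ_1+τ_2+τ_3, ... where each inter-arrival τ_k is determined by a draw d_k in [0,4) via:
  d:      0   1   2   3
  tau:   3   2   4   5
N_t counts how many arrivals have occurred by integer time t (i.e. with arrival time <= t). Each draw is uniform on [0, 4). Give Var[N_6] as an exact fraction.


1103/4096

Inter-arrival values over d=0..3: [3, 2, 4, 5]
Each d has probability 1/4, so the pmf of τ is: f(2) = 1/4, f(3) = 1/4, f(4) = 1/4, f(5) = 1/4
Let p_n(j) = P(N_n = j), with p_0 = [1]. Condition on τ_1: p_n(0) = P(τ > n), and for j >= 1, p_n(j) = Σ_{k<=n} f(k)·p_{n−k}(j−1)
p_1 = [1]  (j = 0)
p_2 = [3/4, 1/4]  (j = 0..1)
p_3 = [1/2, 1/2]  (j = 0..1)
p_4 = [1/4, 11/16, 1/16]  (j = 0..2)
p_5 = [0, 13/16, 3/16]  (j = 0..2)
p_6 = [0, 5/8, 23/64, 1/64]  (j = 0..3)
E[N_6] = Σ j·p_6(j) = 89/64;  E[N_6²] = Σ j²·p_6(j) = 141/64
Var[N_6] = 141/64 − (89/64)² = 1103/4096


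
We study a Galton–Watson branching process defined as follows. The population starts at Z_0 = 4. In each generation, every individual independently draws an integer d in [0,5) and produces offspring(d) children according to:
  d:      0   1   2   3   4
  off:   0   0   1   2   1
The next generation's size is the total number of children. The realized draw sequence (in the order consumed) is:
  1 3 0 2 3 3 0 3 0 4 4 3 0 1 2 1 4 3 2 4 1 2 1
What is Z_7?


1

gen 0: Z_0=4, draws=[1, 3, 0, 2], offspring=[0, 2, 0, 1], Z_1=3
gen 1: Z_1=3, draws=[3, 3, 0], offspring=[2, 2, 0], Z_2=4
gen 2: Z_2=4, draws=[3, 0, 4, 4], offspring=[2, 0, 1, 1], Z_3=4
gen 3: Z_3=4, draws=[3, 0, 1, 2], offspring=[2, 0, 0, 1], Z_4=3
gen 4: Z_4=3, draws=[1, 4, 3], offspring=[0, 1, 2], Z_5=3
gen 5: Z_5=3, draws=[2, 4, 1], offspring=[1, 1, 0], Z_6=2
gen 6: Z_6=2, draws=[2, 1], offspring=[1, 0], Z_7=1


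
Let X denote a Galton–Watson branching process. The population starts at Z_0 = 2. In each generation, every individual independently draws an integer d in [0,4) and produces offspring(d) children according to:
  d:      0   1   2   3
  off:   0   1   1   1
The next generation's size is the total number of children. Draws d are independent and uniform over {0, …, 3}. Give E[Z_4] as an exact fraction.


Outcome values over d=0..3: [0, 1, 1, 1]
Σy = 3, Σy² = 3, M = 4
μ = 3/4 = 3/4,  σ² = 3/4 − (3/4)² = 3/16
E[Z_0] = 2
E[Z_1] = 3/4·E[Z_0] = 3/2
E[Z_2] = 3/4·E[Z_1] = 9/8
E[Z_3] = 3/4·E[Z_2] = 27/32
E[Z_4] = 3/4·E[Z_3] = 81/128

81/128


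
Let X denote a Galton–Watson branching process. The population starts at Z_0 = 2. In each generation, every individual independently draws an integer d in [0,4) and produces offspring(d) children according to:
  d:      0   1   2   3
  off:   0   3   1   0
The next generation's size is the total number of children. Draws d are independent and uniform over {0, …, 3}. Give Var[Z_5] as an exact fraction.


15

Outcome values over d=0..3: [0, 3, 1, 0]
Σy = 4, Σy² = 10, M = 4
μ = 4/4 = 1,  σ² = 10/4 − (1)² = 3/2
V_0 = 0, E_0 = 2
V_1 = 3/2·E_0 + (1)²·V_0 = 3;  E_1 = 2
V_2 = 3/2·E_1 + (1)²·V_1 = 6;  E_2 = 2
V_3 = 3/2·E_2 + (1)²·V_2 = 9;  E_3 = 2
V_4 = 3/2·E_3 + (1)²·V_3 = 12;  E_4 = 2
V_5 = 3/2·E_4 + (1)²·V_4 = 15;  E_5 = 2


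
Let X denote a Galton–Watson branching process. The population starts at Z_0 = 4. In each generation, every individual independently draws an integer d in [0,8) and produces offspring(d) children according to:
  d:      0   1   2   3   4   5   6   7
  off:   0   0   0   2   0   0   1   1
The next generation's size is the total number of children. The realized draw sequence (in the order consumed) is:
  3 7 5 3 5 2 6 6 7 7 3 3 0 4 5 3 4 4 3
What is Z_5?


gen 0: Z_0=4, draws=[3, 7, 5, 3], offspring=[2, 1, 0, 2], Z_1=5
gen 1: Z_1=5, draws=[5, 2, 6, 6, 7], offspring=[0, 0, 1, 1, 1], Z_2=3
gen 2: Z_2=3, draws=[7, 3, 3], offspring=[1, 2, 2], Z_3=5
gen 3: Z_3=5, draws=[0, 4, 5, 3, 4], offspring=[0, 0, 0, 2, 0], Z_4=2
gen 4: Z_4=2, draws=[4, 3], offspring=[0, 2], Z_5=2

2


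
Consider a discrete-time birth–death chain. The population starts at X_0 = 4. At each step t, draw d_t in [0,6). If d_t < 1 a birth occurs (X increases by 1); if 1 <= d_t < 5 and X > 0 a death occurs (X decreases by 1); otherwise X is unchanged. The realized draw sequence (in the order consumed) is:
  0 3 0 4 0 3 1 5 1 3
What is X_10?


1

t=0: X=4, d=0 → birth, X_1=5
t=1: X=5, d=3 → death, X_2=4
t=2: X=4, d=0 → birth, X_3=5
t=3: X=5, d=4 → death, X_4=4
t=4: X=4, d=0 → birth, X_5=5
t=5: X=5, d=3 → death, X_6=4
t=6: X=4, d=1 → death, X_7=3
t=7: X=3, d=5 → hold, X_8=3
t=8: X=3, d=1 → death, X_9=2
t=9: X=2, d=3 → death, X_10=1


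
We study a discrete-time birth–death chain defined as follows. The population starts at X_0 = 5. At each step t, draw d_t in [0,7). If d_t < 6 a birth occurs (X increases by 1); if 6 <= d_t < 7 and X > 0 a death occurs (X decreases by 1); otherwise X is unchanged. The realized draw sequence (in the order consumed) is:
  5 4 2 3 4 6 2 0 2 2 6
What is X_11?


t=0: X=5, d=5 → birth, X_1=6
t=1: X=6, d=4 → birth, X_2=7
t=2: X=7, d=2 → birth, X_3=8
t=3: X=8, d=3 → birth, X_4=9
t=4: X=9, d=4 → birth, X_5=10
t=5: X=10, d=6 → death, X_6=9
t=6: X=9, d=2 → birth, X_7=10
t=7: X=10, d=0 → birth, X_8=11
t=8: X=11, d=2 → birth, X_9=12
t=9: X=12, d=2 → birth, X_10=13
t=10: X=13, d=6 → death, X_11=12

12


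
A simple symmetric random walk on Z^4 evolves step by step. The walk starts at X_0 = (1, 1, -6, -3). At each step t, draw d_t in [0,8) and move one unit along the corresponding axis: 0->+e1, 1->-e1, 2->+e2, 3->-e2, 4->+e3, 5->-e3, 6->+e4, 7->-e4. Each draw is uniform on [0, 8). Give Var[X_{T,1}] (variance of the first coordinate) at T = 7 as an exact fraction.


Outcome values over d=0..7: [1, -1, 0, 0, 0, 0, 0, 0]
Σy = 0, Σy² = 2, M = 8
μ = 0/8 = 0,  σ² = 2/8 − (0)² = 1/4
Independent increments: Var[X_7] = 7·σ² = 7·(1/4) = 7/4

7/4


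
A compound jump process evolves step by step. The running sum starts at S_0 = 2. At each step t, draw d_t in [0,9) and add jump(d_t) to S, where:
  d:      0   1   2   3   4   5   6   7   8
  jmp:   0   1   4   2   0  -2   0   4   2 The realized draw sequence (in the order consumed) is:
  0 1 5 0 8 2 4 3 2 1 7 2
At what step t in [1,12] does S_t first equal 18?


t=0: S=2, d=0, jump=0, S_1=2
t=1: S=2, d=1, jump=1, S_2=3
t=2: S=3, d=5, jump=-2, S_3=1
t=3: S=1, d=0, jump=0, S_4=1
t=4: S=1, d=8, jump=2, S_5=3
t=5: S=3, d=2, jump=4, S_6=7
t=6: S=7, d=4, jump=0, S_7=7
t=7: S=7, d=3, jump=2, S_8=9
t=8: S=9, d=2, jump=4, S_9=13
t=9: S=13, d=1, jump=1, S_10=14
t=10: S=14, d=7, jump=4, S_11=18
t=11: S=18, d=2, jump=4, S_12=22

11


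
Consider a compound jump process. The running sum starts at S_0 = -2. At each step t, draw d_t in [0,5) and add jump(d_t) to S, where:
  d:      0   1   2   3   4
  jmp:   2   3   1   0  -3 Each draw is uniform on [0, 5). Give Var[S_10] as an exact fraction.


Outcome values over d=0..4: [2, 3, 1, 0, -3]
Σy = 3, Σy² = 23, M = 5
μ = 3/5 = 3/5,  σ² = 23/5 − (3/5)² = 106/25
Independent increments: Var[S_10] = 10·σ² = 10·(106/25) = 212/5

212/5


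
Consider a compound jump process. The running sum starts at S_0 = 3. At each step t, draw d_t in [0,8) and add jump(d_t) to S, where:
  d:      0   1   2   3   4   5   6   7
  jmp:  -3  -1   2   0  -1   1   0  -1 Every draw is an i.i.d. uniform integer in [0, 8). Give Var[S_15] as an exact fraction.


Outcome values over d=0..7: [-3, -1, 2, 0, -1, 1, 0, -1]
Σy = -3, Σy² = 17, M = 8
μ = -3/8 = -3/8,  σ² = 17/8 − (-3/8)² = 127/64
Independent increments: Var[S_15] = 15·σ² = 15·(127/64) = 1905/64

1905/64


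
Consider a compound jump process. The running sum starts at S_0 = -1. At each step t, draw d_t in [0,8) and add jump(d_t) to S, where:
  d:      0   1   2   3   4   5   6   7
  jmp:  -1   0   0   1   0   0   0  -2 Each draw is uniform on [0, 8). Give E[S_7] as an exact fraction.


-11/4

Outcome values over d=0..7: [-1, 0, 0, 1, 0, 0, 0, -2]
Σy = -2, Σy² = 6, M = 8
μ = -2/8 = -1/4,  σ² = 6/8 − (-1/4)² = 11/16
E[S_7] = -1 + 7·(-1/4) = -11/4


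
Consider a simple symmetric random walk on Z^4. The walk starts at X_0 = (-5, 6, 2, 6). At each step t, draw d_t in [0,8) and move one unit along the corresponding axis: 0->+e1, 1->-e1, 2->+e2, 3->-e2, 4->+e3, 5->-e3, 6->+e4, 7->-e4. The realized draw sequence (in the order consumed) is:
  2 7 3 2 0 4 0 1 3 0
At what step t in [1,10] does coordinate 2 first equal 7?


t=0: X=(-5, 6, 2, 6), d=2 → +e2, X_1=(-5, 7, 2, 6)
t=1: X=(-5, 7, 2, 6), d=7 → -e4, X_2=(-5, 7, 2, 5)
t=2: X=(-5, 7, 2, 5), d=3 → -e2, X_3=(-5, 6, 2, 5)
t=3: X=(-5, 6, 2, 5), d=2 → +e2, X_4=(-5, 7, 2, 5)
t=4: X=(-5, 7, 2, 5), d=0 → +e1, X_5=(-4, 7, 2, 5)
t=5: X=(-4, 7, 2, 5), d=4 → +e3, X_6=(-4, 7, 3, 5)
t=6: X=(-4, 7, 3, 5), d=0 → +e1, X_7=(-3, 7, 3, 5)
t=7: X=(-3, 7, 3, 5), d=1 → -e1, X_8=(-4, 7, 3, 5)
t=8: X=(-4, 7, 3, 5), d=3 → -e2, X_9=(-4, 6, 3, 5)
t=9: X=(-4, 6, 3, 5), d=0 → +e1, X_10=(-3, 6, 3, 5)

1


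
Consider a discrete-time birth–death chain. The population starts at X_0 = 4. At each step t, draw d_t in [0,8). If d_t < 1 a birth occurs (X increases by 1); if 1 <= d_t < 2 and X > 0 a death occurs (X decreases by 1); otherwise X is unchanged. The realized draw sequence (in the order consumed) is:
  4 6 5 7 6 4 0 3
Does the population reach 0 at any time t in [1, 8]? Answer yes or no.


t=0: X=4, d=4 → hold, X_1=4
t=1: X=4, d=6 → hold, X_2=4
t=2: X=4, d=5 → hold, X_3=4
t=3: X=4, d=7 → hold, X_4=4
t=4: X=4, d=6 → hold, X_5=4
t=5: X=4, d=4 → hold, X_6=4
t=6: X=4, d=0 → birth, X_7=5
t=7: X=5, d=3 → hold, X_8=5

no


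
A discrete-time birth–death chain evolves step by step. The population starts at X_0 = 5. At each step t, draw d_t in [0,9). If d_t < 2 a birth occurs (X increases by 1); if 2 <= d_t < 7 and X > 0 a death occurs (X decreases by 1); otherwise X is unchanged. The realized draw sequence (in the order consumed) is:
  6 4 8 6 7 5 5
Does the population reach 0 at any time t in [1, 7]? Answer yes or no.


t=0: X=5, d=6 → death, X_1=4
t=1: X=4, d=4 → death, X_2=3
t=2: X=3, d=8 → hold, X_3=3
t=3: X=3, d=6 → death, X_4=2
t=4: X=2, d=7 → hold, X_5=2
t=5: X=2, d=5 → death, X_6=1
t=6: X=1, d=5 → death, X_7=0

yes


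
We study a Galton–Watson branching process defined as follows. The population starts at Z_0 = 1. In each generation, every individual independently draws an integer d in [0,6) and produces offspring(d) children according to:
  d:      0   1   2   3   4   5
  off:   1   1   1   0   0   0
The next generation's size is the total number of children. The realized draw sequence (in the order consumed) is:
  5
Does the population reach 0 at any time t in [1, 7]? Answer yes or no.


yes

gen 0: Z_0=1, draws=[5], offspring=[0], Z_1=0
gen 1: Z_1=0, draws=[], offspring=[], Z_2=0
gen 2: Z_2=0, draws=[], offspring=[], Z_3=0
gen 3: Z_3=0, draws=[], offspring=[], Z_4=0
gen 4: Z_4=0, draws=[], offspring=[], Z_5=0
gen 5: Z_5=0, draws=[], offspring=[], Z_6=0
gen 6: Z_6=0, draws=[], offspring=[], Z_7=0


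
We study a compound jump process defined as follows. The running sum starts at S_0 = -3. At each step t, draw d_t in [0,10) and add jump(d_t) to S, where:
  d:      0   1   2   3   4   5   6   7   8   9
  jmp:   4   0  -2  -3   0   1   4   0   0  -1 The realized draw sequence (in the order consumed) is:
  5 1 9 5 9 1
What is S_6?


t=0: S=-3, d=5, jump=1, S_1=-2
t=1: S=-2, d=1, jump=0, S_2=-2
t=2: S=-2, d=9, jump=-1, S_3=-3
t=3: S=-3, d=5, jump=1, S_4=-2
t=4: S=-2, d=9, jump=-1, S_5=-3
t=5: S=-3, d=1, jump=0, S_6=-3

-3


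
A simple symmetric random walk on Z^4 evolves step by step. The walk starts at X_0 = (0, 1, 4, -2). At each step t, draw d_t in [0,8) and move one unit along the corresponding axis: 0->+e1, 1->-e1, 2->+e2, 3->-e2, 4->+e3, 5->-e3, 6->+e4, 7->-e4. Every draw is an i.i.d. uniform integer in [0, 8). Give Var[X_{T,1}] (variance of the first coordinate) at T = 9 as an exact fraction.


Outcome values over d=0..7: [1, -1, 0, 0, 0, 0, 0, 0]
Σy = 0, Σy² = 2, M = 8
μ = 0/8 = 0,  σ² = 2/8 − (0)² = 1/4
Independent increments: Var[X_9] = 9·σ² = 9·(1/4) = 9/4

9/4


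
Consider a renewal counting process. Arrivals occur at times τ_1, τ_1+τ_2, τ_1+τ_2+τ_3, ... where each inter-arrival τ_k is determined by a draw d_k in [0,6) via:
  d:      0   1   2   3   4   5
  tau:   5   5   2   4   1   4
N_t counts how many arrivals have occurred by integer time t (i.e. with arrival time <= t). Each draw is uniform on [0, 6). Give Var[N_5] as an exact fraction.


Inter-arrival values over d=0..5: [5, 5, 2, 4, 1, 4]
Each d has probability 1/6, so the pmf of τ is: f(1) = 1/6, f(2) = 1/6, f(4) = 1/3, f(5) = 1/3
Let p_n(j) = P(N_n = j), with p_0 = [1]. Condition on τ_1: p_n(0) = P(τ > n), and for j >= 1, p_n(j) = Σ_{k<=n} f(k)·p_{n−k}(j−1)
p_1 = [5/6, 1/6]  (j = 0..1)
p_2 = [2/3, 11/36, 1/36]  (j = 0..2)
p_3 = [2/3, 1/4, 17/216, 1/216]  (j = 0..3)
p_4 = [1/3, 5/9, 5/54, 23/1296, 1/1296]  (j = 0..4)
p_5 = [0, 7/9, 41/216, 37/1296, 29/7776, 1/7776]  (j = 0..5)
E[N_5] = Σ j·p_5(j) = 9787/7776;  E[N_5²] = Σ j²·p_5(j) = 4813/2592
Var[N_5] = 4813/2592 − (9787/7776)² = 16492295/60466176

16492295/60466176
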